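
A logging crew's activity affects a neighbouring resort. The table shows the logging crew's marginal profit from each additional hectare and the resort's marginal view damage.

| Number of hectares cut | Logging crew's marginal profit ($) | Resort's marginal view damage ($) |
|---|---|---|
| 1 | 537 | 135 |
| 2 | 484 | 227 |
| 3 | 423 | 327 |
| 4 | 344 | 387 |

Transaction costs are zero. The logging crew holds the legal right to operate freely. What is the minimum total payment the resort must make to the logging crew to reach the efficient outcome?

$344

Left alone the logging crew would choose level 4 (marginal profit stays positive).
Efficient level: k* = 3 (marginal profit ≥ marginal view damage through 3).
The resort must at least cover the logging crew's forgone profit from cutting 4→3: 344 = 344.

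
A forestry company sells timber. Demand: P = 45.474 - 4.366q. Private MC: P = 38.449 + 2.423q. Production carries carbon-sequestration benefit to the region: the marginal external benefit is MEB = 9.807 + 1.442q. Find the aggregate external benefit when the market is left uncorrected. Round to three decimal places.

10.920

Market equilibrium (private): 38.449 + 2.423q = 45.474 - 4.366q → q_m = 1.0348.
Total external benefit = ∫₀^{q_m} (9.807 + 1.442q) dq = 9.807×1.0348 + ½×1.442×1.0348² = 10.9203.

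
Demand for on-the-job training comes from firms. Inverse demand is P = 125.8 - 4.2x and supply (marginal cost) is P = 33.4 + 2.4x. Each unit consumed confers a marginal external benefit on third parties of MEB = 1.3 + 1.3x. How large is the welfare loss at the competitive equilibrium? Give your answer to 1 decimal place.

DWL = 35.9

Market equilibrium (private): 33.4 + 2.4x = 125.8 - 4.2x → x_m = 14.0000.
Social marginal benefit = demand + MEB = 127.1 - 2.9x.
Set SMB = MC: 127.1 - 2.9x = 33.4 + 2.4x → x* = 17.6792.
The welfare-loss triangle has base |x_m − x*| and height MEB(x_m) (the vertical gap between SMB and MC is zero at x* and MEB at x_m).
DWL = ½ × 3.6792 × 19.5000 = 35.8722.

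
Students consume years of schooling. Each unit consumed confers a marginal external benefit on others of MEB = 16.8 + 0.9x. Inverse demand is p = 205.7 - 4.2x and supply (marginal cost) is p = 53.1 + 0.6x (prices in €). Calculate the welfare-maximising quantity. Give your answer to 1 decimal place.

x* = 43.4

Social marginal benefit = demand + MEB = 222.5 - 3.3x.
Set SMB = MC: 222.5 - 3.3x = 53.1 + 0.6x → x* = 43.4359.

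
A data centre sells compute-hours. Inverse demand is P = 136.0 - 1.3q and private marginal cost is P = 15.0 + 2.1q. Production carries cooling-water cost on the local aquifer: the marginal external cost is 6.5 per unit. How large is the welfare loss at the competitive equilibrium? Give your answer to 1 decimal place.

DWL = 6.2

Market equilibrium (private): 15.0 + 2.1q = 136.0 - 1.3q → q_m = 35.5882.
Social marginal cost = private MC + MEC = 21.5 + 2.1q.
Set SMC = demand: 21.5 + 2.1q = 136.0 - 1.3q → q* = 33.6765.
Between q* and q_m the wedge SMC − demand runs linearly from 0 to MEC(q_m), so the loss is a triangle.
DWL = ½ × 1.9117 × 6.5000 = 6.2130.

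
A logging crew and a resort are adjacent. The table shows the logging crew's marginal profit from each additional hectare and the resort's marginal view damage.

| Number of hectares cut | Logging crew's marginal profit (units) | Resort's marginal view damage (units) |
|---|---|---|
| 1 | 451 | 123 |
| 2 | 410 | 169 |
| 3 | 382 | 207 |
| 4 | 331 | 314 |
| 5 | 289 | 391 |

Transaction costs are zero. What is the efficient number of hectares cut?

4

Bargaining reaches the level where marginal profit last exceeds marginal view damage.
That holds through level 4 (331 ≥ 314) but not at 5 (289 < 391).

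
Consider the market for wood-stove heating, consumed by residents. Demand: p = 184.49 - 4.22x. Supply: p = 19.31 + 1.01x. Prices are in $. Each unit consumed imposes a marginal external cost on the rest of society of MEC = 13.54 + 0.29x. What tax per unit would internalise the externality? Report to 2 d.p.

Social marginal benefit = demand − MEC = 170.95 - 4.51x.
Set SMB = MC: 170.95 - 4.51x = 19.31 + 1.01x → x* = 27.4710.
The Pigouvian tax equals MEC at x*: 13.54 + 0.29×27.4710 = 21.5066.

tax = $21.51 per unit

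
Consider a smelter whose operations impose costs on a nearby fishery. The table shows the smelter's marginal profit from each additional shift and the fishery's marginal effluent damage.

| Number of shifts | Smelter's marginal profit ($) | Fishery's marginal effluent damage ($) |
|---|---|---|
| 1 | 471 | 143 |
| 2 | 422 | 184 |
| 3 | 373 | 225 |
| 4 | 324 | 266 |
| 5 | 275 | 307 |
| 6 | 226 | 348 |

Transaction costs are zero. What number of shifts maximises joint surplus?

Bargaining reaches the level where marginal profit last exceeds marginal effluent damage.
That holds through level 4 (324 ≥ 266) but not at 5 (275 < 307).

4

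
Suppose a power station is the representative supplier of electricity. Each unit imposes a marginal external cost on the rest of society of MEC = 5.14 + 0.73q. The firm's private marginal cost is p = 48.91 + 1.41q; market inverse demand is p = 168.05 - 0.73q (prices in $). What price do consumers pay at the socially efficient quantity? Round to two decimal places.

Social marginal cost = private MC + MEC = 54.05 + 2.14q.
Set SMC = demand: 54.05 + 2.14q = 168.05 - 0.73q → q* = 39.7213.
Consumer price on the demand curve at q*: 168.05 − 0.73×39.7213 = 139.0535.

P = $139.05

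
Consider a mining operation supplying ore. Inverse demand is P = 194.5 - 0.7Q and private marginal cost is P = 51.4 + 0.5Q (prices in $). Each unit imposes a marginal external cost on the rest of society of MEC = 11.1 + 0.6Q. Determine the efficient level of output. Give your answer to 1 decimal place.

Social marginal cost = private MC + MEC = 62.5 + 1.1Q.
Set SMC = demand: 62.5 + 1.1Q = 194.5 - 0.7Q → Q* = 73.3333.

Q* = 73.3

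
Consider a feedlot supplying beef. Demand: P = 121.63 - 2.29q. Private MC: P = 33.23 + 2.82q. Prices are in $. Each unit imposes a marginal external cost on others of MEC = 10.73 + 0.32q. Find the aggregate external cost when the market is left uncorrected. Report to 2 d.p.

$233.51

Market equilibrium (private): 33.23 + 2.82q = 121.63 - 2.29q → q_m = 17.2994.
Total external cost = ∫₀^{q_m} (10.73 + 0.32q) dq = 10.73×17.2994 + ½×0.32×17.2994² = 233.5056.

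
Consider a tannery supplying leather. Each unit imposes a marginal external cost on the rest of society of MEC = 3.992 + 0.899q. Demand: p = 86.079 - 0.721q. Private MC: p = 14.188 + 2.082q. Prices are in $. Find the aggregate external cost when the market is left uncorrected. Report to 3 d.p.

Market equilibrium (private): 14.188 + 2.082q = 86.079 - 0.721q → q_m = 25.6479.
Total external cost = ∫₀^{q_m} (3.992 + 0.899q) dq = 3.992×25.6479 + ½×0.899×25.6479² = 398.0742.

$398.074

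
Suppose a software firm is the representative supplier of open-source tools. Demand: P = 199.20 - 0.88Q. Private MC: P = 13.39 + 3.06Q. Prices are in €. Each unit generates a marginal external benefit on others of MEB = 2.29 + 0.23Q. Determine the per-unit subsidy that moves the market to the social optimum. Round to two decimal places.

subsidy = €13.95 per unit

Social marginal cost = private MC − MEB = 11.10 + 2.83Q.
Set SMC = demand: 11.10 + 2.83Q = 199.20 - 0.88Q → Q* = 50.7008.
The Pigouvian subsidy equals MEB at Q*: 2.29 + 0.23×50.7008 = 13.9512.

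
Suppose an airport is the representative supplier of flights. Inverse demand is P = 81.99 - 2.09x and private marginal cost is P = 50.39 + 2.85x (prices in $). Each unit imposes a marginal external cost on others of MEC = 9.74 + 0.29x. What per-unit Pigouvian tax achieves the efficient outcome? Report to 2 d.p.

tax = $10.95 per unit

Social marginal cost = private MC + MEC = 60.13 + 3.14x.
Set SMC = demand: 60.13 + 3.14x = 81.99 - 2.09x → x* = 4.1797.
The Pigouvian tax equals MEC at x*: 9.74 + 0.29×4.1797 = 10.9521.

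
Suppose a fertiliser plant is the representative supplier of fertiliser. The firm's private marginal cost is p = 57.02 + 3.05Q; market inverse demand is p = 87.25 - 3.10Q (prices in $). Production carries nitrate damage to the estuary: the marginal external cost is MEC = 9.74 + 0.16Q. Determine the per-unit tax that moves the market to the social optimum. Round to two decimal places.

Social marginal cost = private MC + MEC = 66.76 + 3.21Q.
Set SMC = demand: 66.76 + 3.21Q = 87.25 - 3.10Q → Q* = 3.2472.
The Pigouvian tax equals MEC at Q*: 9.74 + 0.16×3.2472 = 10.2596.

tax = $10.26 per unit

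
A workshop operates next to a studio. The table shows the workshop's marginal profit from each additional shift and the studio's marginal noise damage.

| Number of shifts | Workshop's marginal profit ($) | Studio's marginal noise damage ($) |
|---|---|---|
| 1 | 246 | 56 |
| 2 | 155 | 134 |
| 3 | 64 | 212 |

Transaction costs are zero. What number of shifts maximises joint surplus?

Bargaining reaches the level where marginal profit last exceeds marginal noise damage.
That holds through level 2 (155 ≥ 134) but not at 3 (64 < 212).

2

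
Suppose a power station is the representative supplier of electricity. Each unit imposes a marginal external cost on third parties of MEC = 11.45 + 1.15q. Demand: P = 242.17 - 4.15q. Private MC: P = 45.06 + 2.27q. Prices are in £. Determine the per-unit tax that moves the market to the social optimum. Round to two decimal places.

tax = £39.65 per unit

Social marginal cost = private MC + MEC = 56.51 + 3.42q.
Set SMC = demand: 56.51 + 3.42q = 242.17 - 4.15q → q* = 24.5258.
The Pigouvian tax equals MEC at q*: 11.45 + 1.15×24.5258 = 39.6547.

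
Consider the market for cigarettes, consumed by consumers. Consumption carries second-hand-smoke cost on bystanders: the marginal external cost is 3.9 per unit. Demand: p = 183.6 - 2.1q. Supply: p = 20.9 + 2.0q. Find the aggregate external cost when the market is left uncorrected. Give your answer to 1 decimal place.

Market equilibrium (private): 20.9 + 2.0q = 183.6 - 2.1q → q_m = 39.6829.
Total external cost = MEC × q_m = 3.9 × 39.6829 = 154.7633.

154.8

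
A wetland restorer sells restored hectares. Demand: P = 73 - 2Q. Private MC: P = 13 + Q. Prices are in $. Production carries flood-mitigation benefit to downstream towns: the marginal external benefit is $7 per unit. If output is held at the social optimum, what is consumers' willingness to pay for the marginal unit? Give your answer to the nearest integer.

Social marginal cost = private MC − MEB = 6 + Q.
Set SMC = demand: 6 + Q = 73 - 2Q → Q* = 22.3333.
Consumer price on the demand curve at Q*: 73 − 2×22.3333 = 28.3334.

P = $28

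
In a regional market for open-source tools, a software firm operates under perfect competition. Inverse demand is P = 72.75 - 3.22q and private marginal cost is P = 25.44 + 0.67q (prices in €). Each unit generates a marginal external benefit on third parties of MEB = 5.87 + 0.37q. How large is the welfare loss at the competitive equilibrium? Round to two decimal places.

Market equilibrium (private): 25.44 + 0.67q = 72.75 - 3.22q → q_m = 12.1620.
Social marginal cost = private MC − MEB = 19.57 + 0.30q.
Set SMC = demand: 19.57 + 0.30q = 72.75 - 3.22q → q* = 15.1080.
Between q* and q_m the wedge demand − SMC runs linearly from 0 to MEB(q_m), so the loss is a triangle.
DWL = ½ × 2.9460 × 10.3699 = 15.2749.

DWL = €15.27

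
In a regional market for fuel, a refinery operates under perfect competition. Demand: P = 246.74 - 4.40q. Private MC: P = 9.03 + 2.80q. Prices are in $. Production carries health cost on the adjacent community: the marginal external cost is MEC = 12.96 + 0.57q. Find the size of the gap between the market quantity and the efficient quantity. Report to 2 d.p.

4.09 units

Market equilibrium (private): 9.03 + 2.80q = 246.74 - 4.40q → q_m = 33.0153.
Social marginal cost = private MC + MEC = 21.99 + 3.37q.
Set SMC = demand: 21.99 + 3.37q = 246.74 - 4.40q → q* = 28.9254.
Gap = |33.0153 − 28.9254| = 4.0899.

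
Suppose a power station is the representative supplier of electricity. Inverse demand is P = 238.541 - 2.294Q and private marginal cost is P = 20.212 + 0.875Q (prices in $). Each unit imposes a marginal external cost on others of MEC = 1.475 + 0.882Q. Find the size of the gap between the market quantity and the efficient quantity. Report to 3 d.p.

15.364 units

Market equilibrium (private): 20.212 + 0.875Q = 238.541 - 2.294Q → Q_m = 68.8952.
Social marginal cost = private MC + MEC = 21.687 + 1.757Q.
Set SMC = demand: 21.687 + 1.757Q = 238.541 - 2.294Q → Q* = 53.5310.
Gap = |68.8952 − 53.5310| = 15.3642.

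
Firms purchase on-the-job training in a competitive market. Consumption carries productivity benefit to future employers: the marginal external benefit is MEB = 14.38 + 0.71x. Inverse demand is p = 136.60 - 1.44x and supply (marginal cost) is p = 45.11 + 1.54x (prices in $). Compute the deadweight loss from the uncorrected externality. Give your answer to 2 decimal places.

Market equilibrium (private): 45.11 + 1.54x = 136.60 - 1.44x → x_m = 30.7013.
Social marginal benefit = demand + MEB = 150.98 - 0.73x.
Set SMB = MC: 150.98 - 0.73x = 45.11 + 1.54x → x* = 46.6388.
The loss is the area between SMB and MC from x* to x_m; with linear curves that's a triangle of height MEB(x_m).
DWL = ½ × 15.9375 × 36.1780 = 288.2934.

DWL = $288.29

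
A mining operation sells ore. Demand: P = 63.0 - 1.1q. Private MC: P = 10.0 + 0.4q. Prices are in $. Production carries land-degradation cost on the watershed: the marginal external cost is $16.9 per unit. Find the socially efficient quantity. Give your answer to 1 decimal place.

Social marginal cost = private MC + MEC = 26.9 + 0.4q.
Set SMC = demand: 26.9 + 0.4q = 63.0 - 1.1q → q* = 24.0667.

q* = 24.1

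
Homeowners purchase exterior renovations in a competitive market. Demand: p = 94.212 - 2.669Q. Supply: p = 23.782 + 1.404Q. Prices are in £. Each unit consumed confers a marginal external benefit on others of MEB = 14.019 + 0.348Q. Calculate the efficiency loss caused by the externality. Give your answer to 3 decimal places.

Market equilibrium (private): 23.782 + 1.404Q = 94.212 - 2.669Q → Q_m = 17.2919.
Social marginal benefit = demand + MEB = 108.231 - 2.321Q.
Set SMB = MC: 108.231 - 2.321Q = 23.782 + 1.404Q → Q* = 22.6709.
The loss is the area between SMB and MC from Q* to Q_m; with linear curves that's a triangle of height MEB(Q_m).
DWL = ½ × 5.3790 × 20.0366 = 53.8884.

DWL = £53.888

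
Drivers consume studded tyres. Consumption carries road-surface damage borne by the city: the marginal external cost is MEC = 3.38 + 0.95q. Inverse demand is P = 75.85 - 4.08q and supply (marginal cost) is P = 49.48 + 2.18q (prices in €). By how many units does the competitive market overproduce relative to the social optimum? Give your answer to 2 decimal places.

1.02 units

Market equilibrium (private): 49.48 + 2.18q = 75.85 - 4.08q → q_m = 4.2125.
Social marginal benefit = demand − MEC = 72.47 - 5.03q.
Set SMB = MC: 72.47 - 5.03q = 49.48 + 2.18q → q* = 3.1886.
Gap = |4.2125 − 3.1886| = 1.0239.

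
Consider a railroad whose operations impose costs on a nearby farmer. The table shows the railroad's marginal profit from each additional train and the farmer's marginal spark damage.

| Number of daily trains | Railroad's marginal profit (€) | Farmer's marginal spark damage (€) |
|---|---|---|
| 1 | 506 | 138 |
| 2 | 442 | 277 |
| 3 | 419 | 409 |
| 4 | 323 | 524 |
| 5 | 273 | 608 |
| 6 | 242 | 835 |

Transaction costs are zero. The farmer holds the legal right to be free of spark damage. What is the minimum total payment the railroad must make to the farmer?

€824

Efficient level: marginal profit ≥ marginal spark damage through level 3, so k* = 3.
With the farmer holding the right, the railroad must at least compensate total damage at k*: 138 + 277 + 409 = 824.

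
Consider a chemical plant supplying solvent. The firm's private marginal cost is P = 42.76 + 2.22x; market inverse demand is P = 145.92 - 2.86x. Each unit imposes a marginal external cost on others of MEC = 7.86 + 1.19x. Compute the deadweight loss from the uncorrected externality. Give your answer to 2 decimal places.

Market equilibrium (private): 42.76 + 2.22x = 145.92 - 2.86x → x_m = 20.3071.
Social marginal cost = private MC + MEC = 50.62 + 3.41x.
Set SMC = demand: 50.62 + 3.41x = 145.92 - 2.86x → x* = 15.1994.
The welfare-loss triangle has base |x_m − x*| and height MEC(x_m) (the vertical gap between SMC and demand is zero at x* and MEC at x_m).
DWL = ½ × 5.1077 × 32.0254 = 81.7881.

DWL = 81.79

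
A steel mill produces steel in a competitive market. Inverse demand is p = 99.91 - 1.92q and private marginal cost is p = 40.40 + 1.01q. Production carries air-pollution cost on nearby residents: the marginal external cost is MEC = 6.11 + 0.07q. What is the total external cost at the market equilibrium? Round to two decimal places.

Market equilibrium (private): 40.40 + 1.01q = 99.91 - 1.92q → q_m = 20.3106.
Total external cost = ∫₀^{q_m} (6.11 + 0.07q) dq = 6.11×20.3106 + ½×0.07×20.3106² = 138.5360.

138.54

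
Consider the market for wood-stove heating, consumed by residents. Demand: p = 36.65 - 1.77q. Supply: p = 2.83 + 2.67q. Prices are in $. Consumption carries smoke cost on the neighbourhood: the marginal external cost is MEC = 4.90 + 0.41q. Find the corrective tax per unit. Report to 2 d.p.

tax = $7.34 per unit

Social marginal benefit = demand − MEC = 31.75 - 2.18q.
Set SMB = MC: 31.75 - 2.18q = 2.83 + 2.67q → q* = 5.9629.
The Pigouvian tax equals MEC at q*: 4.90 + 0.41×5.9629 = 7.3448.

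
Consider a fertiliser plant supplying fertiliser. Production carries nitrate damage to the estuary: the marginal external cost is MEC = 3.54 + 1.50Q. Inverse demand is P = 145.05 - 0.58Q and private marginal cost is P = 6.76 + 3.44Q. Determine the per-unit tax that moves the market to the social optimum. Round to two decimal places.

tax = 40.16 per unit

Social marginal cost = private MC + MEC = 10.30 + 4.94Q.
Set SMC = demand: 10.30 + 4.94Q = 145.05 - 0.58Q → Q* = 24.4112.
The Pigouvian tax equals MEC at Q*: 3.54 + 1.50×24.4112 = 40.1568.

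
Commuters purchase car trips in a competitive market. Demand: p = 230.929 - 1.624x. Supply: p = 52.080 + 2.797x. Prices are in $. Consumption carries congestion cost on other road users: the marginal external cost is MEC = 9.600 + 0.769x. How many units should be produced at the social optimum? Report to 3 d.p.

Social marginal benefit = demand − MEC = 221.329 - 2.393x.
Set SMB = MC: 221.329 - 2.393x = 52.080 + 2.797x → x* = 32.6106.

x* = 32.611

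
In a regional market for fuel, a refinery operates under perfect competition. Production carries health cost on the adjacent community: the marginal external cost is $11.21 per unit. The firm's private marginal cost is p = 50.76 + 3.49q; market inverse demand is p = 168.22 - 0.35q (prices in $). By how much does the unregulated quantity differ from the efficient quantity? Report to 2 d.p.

2.92 units

Market equilibrium (private): 50.76 + 3.49q = 168.22 - 0.35q → q_m = 30.5885.
Social marginal cost = private MC + MEC = 61.97 + 3.49q.
Set SMC = demand: 61.97 + 3.49q = 168.22 - 0.35q → q* = 27.6693.
Gap = |30.5885 − 27.6693| = 2.9192.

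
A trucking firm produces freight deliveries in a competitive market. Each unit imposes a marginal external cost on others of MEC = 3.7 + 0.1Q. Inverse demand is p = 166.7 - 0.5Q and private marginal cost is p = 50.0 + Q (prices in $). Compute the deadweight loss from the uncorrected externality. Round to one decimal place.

DWL = $41.2

Market equilibrium (private): 50.0 + Q = 166.7 - 0.5Q → Q_m = 77.8000.
Social marginal cost = private MC + MEC = 53.7 + 1.1Q.
Set SMC = demand: 53.7 + 1.1Q = 166.7 - 0.5Q → Q* = 70.6250.
The loss is the area between SMC and demand from Q* to Q_m; with linear curves that's a triangle of height MEC(Q_m).
DWL = ½ × 7.1750 × 11.4800 = 41.1845.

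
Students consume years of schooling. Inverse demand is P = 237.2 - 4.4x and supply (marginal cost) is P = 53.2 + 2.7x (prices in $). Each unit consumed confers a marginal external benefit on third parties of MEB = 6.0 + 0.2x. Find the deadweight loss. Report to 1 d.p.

DWL = $9.1

Market equilibrium (private): 53.2 + 2.7x = 237.2 - 4.4x → x_m = 25.9155.
Social marginal benefit = demand + MEB = 243.2 - 4.2x.
Set SMB = MC: 243.2 - 4.2x = 53.2 + 2.7x → x* = 27.5362.
The welfare-loss triangle has base |x_m − x*| and height MEB(x_m) (the vertical gap between SMB and MC is zero at x* and MEB at x_m).
DWL = ½ × 1.6207 × 11.1831 = 9.0622.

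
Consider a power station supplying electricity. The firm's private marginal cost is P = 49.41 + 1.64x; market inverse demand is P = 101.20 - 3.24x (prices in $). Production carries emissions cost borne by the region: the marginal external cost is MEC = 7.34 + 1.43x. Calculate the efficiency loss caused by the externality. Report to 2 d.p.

DWL = $40.17

Market equilibrium (private): 49.41 + 1.64x = 101.20 - 3.24x → x_m = 10.6127.
Social marginal cost = private MC + MEC = 56.75 + 3.07x.
Set SMC = demand: 56.75 + 3.07x = 101.20 - 3.24x → x* = 7.0444.
Height of the DWL triangle at x_m is SMC(x_m) − demand(x_m) = MEC(x_m) = 22.5162.
DWL = ½ × 3.5683 × 22.5162 = 40.1723.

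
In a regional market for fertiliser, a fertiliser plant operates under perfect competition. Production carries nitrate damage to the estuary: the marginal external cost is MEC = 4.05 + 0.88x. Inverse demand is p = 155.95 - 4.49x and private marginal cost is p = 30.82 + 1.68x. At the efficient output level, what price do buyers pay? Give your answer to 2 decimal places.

P = 78.84

Social marginal cost = private MC + MEC = 34.87 + 2.56x.
Set SMC = demand: 34.87 + 2.56x = 155.95 - 4.49x → x* = 17.1745.
Consumer price on the demand curve at x*: 155.95 − 4.49×17.1745 = 78.8365.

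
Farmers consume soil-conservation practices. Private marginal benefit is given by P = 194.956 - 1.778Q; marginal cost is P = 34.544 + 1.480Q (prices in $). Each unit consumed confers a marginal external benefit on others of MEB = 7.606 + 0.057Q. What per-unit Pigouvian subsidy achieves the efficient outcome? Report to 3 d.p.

Social marginal benefit = demand + MEB = 202.562 - 1.721Q.
Set SMB = MC: 202.562 - 1.721Q = 34.544 + 1.480Q → Q* = 52.4892.
The Pigouvian subsidy equals MEB at Q*: 7.606 + 0.057×52.4892 = 10.5979.

subsidy = $10.598 per unit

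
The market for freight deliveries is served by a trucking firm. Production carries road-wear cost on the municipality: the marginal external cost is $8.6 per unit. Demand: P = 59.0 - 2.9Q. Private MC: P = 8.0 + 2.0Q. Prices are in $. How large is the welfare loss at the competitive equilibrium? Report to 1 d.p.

Market equilibrium (private): 8.0 + 2.0Q = 59.0 - 2.9Q → Q_m = 10.4082.
Social marginal cost = private MC + MEC = 16.6 + 2.0Q.
Set SMC = demand: 16.6 + 2.0Q = 59.0 - 2.9Q → Q* = 8.6531.
The welfare-loss triangle has base |Q_m − Q*| and height MEC(Q_m) (the vertical gap between SMC and demand is zero at Q* and MEC at Q_m).
DWL = ½ × 1.7551 × 8.6000 = 7.5469.

DWL = $7.5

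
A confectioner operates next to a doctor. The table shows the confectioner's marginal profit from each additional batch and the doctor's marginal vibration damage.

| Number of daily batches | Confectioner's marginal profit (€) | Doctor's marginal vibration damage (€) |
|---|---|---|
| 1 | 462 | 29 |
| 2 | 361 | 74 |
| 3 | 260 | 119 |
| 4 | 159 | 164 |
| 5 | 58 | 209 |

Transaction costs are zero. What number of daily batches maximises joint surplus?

3

Bargaining reaches the level where marginal profit last exceeds marginal vibration damage.
That holds through level 3 (260 ≥ 119) but not at 4 (159 < 164).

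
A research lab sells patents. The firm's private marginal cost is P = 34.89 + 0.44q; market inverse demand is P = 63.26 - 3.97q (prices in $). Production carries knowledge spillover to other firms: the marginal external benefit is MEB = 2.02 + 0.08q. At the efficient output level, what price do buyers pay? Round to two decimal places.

Social marginal cost = private MC − MEB = 32.87 + 0.36q.
Set SMC = demand: 32.87 + 0.36q = 63.26 - 3.97q → q* = 7.0185.
Consumer price on the demand curve at q*: 63.26 − 3.97×7.0185 = 35.3966.

P = $35.40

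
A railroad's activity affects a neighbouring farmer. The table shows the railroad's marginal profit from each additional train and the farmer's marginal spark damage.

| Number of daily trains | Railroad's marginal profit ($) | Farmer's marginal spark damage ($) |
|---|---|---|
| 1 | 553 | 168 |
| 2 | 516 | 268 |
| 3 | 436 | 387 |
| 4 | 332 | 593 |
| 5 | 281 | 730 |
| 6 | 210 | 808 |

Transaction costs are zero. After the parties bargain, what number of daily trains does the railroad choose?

Bargaining reaches the level where marginal profit last exceeds marginal spark damage.
That holds through level 3 (436 ≥ 387) but not at 4 (332 < 593).

3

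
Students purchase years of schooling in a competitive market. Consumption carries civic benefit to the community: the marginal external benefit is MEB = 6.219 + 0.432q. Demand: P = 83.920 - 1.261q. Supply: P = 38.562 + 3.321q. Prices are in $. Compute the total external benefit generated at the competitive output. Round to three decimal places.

Market equilibrium (private): 38.562 + 3.321q = 83.920 - 1.261q → q_m = 9.8992.
Total external benefit = ∫₀^{q_m} (6.219 + 0.432q) dq = 6.219×9.8992 + ½×0.432×9.8992² = 82.7299.

$82.730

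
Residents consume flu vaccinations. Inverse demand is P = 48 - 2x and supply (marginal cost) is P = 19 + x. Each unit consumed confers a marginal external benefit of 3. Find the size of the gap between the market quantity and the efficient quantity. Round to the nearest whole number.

1 units

Market equilibrium (private): 19 + x = 48 - 2x → x_m = 9.6667.
Social marginal benefit = demand + MEB = 51 - 2x.
Set SMB = MC: 51 - 2x = 19 + x → x* = 10.6667.
Gap = |9.6667 − 10.6667| = 1.0000.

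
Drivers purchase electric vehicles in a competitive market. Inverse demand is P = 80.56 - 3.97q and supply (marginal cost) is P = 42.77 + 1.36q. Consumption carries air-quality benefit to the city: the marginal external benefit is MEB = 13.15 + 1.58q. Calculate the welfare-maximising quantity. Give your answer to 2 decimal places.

q* = 13.58

Social marginal benefit = demand + MEB = 93.71 - 2.39q.
Set SMB = MC: 93.71 - 2.39q = 42.77 + 1.36q → q* = 13.5840.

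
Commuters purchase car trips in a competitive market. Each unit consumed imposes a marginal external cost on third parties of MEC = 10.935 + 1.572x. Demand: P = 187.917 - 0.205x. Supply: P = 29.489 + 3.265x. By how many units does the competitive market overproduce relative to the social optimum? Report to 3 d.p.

Market equilibrium (private): 29.489 + 3.265x = 187.917 - 0.205x → x_m = 45.6565.
Social marginal benefit = demand − MEC = 176.982 - 1.777x.
Set SMB = MC: 176.982 - 1.777x = 29.489 + 3.265x → x* = 29.2529.
Gap = |45.6565 − 29.2529| = 16.4036.

16.404 units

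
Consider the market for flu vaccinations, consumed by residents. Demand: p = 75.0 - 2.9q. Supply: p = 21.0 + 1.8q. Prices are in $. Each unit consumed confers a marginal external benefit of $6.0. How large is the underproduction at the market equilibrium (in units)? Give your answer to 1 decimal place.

1.3 units

Market equilibrium (private): 21.0 + 1.8q = 75.0 - 2.9q → q_m = 11.4894.
Social marginal benefit = demand + MEB = 81.0 - 2.9q.
Set SMB = MC: 81.0 - 2.9q = 21.0 + 1.8q → q* = 12.7660.
Gap = |11.4894 − 12.7660| = 1.2766.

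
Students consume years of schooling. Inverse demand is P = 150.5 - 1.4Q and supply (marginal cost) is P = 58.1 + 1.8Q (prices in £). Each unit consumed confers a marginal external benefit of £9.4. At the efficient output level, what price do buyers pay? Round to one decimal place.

P = £106.0

Social marginal benefit = demand + MEB = 159.9 - 1.4Q.
Set SMB = MC: 159.9 - 1.4Q = 58.1 + 1.8Q → Q* = 31.8125.
Consumer price on the demand curve at Q*: 150.5 − 1.4×31.8125 = 105.9625.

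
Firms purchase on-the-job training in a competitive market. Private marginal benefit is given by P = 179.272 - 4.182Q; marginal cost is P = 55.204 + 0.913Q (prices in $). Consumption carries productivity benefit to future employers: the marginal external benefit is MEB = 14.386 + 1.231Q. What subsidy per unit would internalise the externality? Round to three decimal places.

subsidy = $58.495 per unit

Social marginal benefit = demand + MEB = 193.658 - 2.951Q.
Set SMB = MC: 193.658 - 2.951Q = 55.204 + 0.913Q → Q* = 35.8318.
The Pigouvian subsidy equals MEB at Q*: 14.386 + 1.231×35.8318 = 58.4949.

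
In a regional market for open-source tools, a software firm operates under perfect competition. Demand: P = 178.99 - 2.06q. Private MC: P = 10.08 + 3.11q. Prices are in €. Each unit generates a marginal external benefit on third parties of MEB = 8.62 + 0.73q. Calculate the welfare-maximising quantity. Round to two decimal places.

Social marginal cost = private MC − MEB = 1.46 + 2.38q.
Set SMC = demand: 1.46 + 2.38q = 178.99 - 2.06q → q* = 39.9842.

q* = 39.98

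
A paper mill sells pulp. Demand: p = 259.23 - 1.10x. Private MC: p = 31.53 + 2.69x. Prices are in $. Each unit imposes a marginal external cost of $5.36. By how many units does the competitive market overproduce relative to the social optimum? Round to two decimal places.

1.41 units

Market equilibrium (private): 31.53 + 2.69x = 259.23 - 1.10x → x_m = 60.0792.
Social marginal cost = private MC + MEC = 36.89 + 2.69x.
Set SMC = demand: 36.89 + 2.69x = 259.23 - 1.10x → x* = 58.6649.
Gap = |60.0792 − 58.6649| = 1.4143.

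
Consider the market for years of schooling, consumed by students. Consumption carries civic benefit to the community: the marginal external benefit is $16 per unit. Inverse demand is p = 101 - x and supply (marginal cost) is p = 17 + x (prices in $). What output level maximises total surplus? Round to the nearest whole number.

x* = 50

Social marginal benefit = demand + MEB = 117 - x.
Set SMB = MC: 117 - x = 17 + x → x* = 50.0000.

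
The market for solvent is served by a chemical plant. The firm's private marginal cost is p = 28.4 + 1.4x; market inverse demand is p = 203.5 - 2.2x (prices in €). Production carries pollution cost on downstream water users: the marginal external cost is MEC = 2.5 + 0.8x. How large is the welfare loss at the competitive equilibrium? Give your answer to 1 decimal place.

Market equilibrium (private): 28.4 + 1.4x = 203.5 - 2.2x → x_m = 48.6389.
Social marginal cost = private MC + MEC = 30.9 + 2.2x.
Set SMC = demand: 30.9 + 2.2x = 203.5 - 2.2x → x* = 39.2273.
The loss is the area between SMC and demand from x* to x_m; with linear curves that's a triangle of height MEC(x_m).
DWL = ½ × 9.4116 × 41.4111 = 194.8724.

DWL = €194.9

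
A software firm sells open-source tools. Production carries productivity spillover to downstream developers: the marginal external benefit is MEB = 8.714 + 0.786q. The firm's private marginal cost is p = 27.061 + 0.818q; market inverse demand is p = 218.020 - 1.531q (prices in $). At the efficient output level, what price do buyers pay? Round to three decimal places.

Social marginal cost = private MC − MEB = 18.347 + 0.032q.
Set SMC = demand: 18.347 + 0.032q = 218.020 - 1.531q → q* = 127.7498.
Consumer price on the demand curve at q*: 218.020 − 1.531×127.7498 = 22.4351.

P = $22.435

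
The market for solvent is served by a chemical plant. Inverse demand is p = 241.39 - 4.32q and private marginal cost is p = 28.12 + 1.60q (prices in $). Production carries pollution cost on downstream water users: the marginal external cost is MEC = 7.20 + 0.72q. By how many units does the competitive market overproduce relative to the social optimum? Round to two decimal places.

Market equilibrium (private): 28.12 + 1.60q = 241.39 - 4.32q → q_m = 36.0253.
Social marginal cost = private MC + MEC = 35.32 + 2.32q.
Set SMC = demand: 35.32 + 2.32q = 241.39 - 4.32q → q* = 31.0346.
Gap = |36.0253 − 31.0346| = 4.9907.

4.99 units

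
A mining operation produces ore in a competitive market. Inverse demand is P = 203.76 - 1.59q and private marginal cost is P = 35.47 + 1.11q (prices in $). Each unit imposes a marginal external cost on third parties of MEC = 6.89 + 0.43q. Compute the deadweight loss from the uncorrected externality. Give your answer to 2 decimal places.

DWL = $181.33

Market equilibrium (private): 35.47 + 1.11q = 203.76 - 1.59q → q_m = 62.3296.
Social marginal cost = private MC + MEC = 42.36 + 1.54q.
Set SMC = demand: 42.36 + 1.54q = 203.76 - 1.59q → q* = 51.5655.
The loss is the area between SMC and demand from q* to q_m; with linear curves that's a triangle of height MEC(q_m).
DWL = ½ × 10.7641 × 33.6917 = 181.3304.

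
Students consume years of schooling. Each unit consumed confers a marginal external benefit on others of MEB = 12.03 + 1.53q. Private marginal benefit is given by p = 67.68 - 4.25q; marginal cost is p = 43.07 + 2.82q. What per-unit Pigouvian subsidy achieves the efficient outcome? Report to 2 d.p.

Social marginal benefit = demand + MEB = 79.71 - 2.72q.
Set SMB = MC: 79.71 - 2.72q = 43.07 + 2.82q → q* = 6.6137.
The Pigouvian subsidy equals MEB at q*: 12.03 + 1.53×6.6137 = 22.1490.

subsidy = 22.15 per unit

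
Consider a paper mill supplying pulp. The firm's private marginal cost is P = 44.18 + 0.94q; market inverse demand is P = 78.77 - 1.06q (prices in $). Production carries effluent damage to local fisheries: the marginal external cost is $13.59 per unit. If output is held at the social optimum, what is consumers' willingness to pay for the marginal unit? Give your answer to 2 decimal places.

P = $67.64

Social marginal cost = private MC + MEC = 57.77 + 0.94q.
Set SMC = demand: 57.77 + 0.94q = 78.77 - 1.06q → q* = 10.5000.
Consumer price on the demand curve at q*: 78.77 − 1.06×10.5000 = 67.6400.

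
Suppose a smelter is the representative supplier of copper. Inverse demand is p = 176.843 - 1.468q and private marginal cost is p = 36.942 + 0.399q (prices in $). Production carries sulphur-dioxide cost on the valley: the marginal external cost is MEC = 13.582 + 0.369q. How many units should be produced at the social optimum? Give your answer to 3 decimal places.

q* = 56.493

Social marginal cost = private MC + MEC = 50.524 + 0.768q.
Set SMC = demand: 50.524 + 0.768q = 176.843 - 1.468q → q* = 56.4933.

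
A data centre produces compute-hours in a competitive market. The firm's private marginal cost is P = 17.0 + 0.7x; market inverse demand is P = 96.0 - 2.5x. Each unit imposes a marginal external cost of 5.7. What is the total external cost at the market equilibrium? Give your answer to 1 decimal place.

140.7

Market equilibrium (private): 17.0 + 0.7x = 96.0 - 2.5x → x_m = 24.6875.
Total external cost = MEC × x_m = 5.7 × 24.6875 = 140.7188.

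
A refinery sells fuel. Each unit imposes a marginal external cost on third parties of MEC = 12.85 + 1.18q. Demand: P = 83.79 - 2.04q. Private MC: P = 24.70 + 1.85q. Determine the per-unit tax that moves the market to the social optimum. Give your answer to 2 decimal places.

Social marginal cost = private MC + MEC = 37.55 + 3.03q.
Set SMC = demand: 37.55 + 3.03q = 83.79 - 2.04q → q* = 9.1203.
The Pigouvian tax equals MEC at q*: 12.85 + 1.18×9.1203 = 23.6120.

tax = 23.61 per unit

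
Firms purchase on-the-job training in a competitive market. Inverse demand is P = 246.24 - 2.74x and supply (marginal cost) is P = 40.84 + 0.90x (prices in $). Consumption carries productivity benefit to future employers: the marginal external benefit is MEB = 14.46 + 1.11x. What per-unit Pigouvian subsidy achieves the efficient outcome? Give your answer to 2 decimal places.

Social marginal benefit = demand + MEB = 260.70 - 1.63x.
Set SMB = MC: 260.70 - 1.63x = 40.84 + 0.90x → x* = 86.9012.
The Pigouvian subsidy equals MEB at x*: 14.46 + 1.11×86.9012 = 110.9203.

subsidy = $110.92 per unit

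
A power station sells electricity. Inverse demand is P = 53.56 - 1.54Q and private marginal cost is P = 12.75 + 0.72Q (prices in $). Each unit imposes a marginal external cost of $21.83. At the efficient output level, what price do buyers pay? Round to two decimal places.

P = $40.63

Social marginal cost = private MC + MEC = 34.58 + 0.72Q.
Set SMC = demand: 34.58 + 0.72Q = 53.56 - 1.54Q → Q* = 8.3982.
Consumer price on the demand curve at Q*: 53.56 − 1.54×8.3982 = 40.6268.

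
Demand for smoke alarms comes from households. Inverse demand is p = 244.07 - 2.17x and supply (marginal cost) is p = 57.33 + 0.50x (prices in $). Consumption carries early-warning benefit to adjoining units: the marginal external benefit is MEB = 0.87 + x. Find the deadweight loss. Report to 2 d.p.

Market equilibrium (private): 57.33 + 0.50x = 244.07 - 2.17x → x_m = 69.9401.
Social marginal benefit = demand + MEB = 244.94 - 1.17x.
Set SMB = MC: 244.94 - 1.17x = 57.33 + 0.50x → x* = 112.3413.
Between x* and x_m the wedge SMB − MC runs linearly from 0 to MEB(x_m), so the loss is a triangle.
DWL = ½ × 42.4012 × 70.8101 = 1501.2166.

DWL = $1501.22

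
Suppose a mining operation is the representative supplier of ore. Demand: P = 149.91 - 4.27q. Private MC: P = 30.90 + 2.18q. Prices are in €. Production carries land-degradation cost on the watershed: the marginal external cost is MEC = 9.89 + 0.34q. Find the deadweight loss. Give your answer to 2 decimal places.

DWL = €19.24

Market equilibrium (private): 30.90 + 2.18q = 149.91 - 4.27q → q_m = 18.4512.
Social marginal cost = private MC + MEC = 40.79 + 2.52q.
Set SMC = demand: 40.79 + 2.52q = 149.91 - 4.27q → q* = 16.0707.
The welfare-loss triangle has base |q_m − q*| and height MEC(q_m) (the vertical gap between SMC and demand is zero at q* and MEC at q_m).
DWL = ½ × 2.3805 × 16.1634 = 19.2385.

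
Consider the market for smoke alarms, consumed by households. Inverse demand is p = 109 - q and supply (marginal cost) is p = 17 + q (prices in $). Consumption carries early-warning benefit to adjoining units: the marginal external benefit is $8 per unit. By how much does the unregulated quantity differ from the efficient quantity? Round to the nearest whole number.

Market equilibrium (private): 17 + q = 109 - q → q_m = 46.0000.
Social marginal benefit = demand + MEB = 117 - q.
Set SMB = MC: 117 - q = 17 + q → q* = 50.0000.
Gap = |46.0000 − 50.0000| = 4.0000.

4 units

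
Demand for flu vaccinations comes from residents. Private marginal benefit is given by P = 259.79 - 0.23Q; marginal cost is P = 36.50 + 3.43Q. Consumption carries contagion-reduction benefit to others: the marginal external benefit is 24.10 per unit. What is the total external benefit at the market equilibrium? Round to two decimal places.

Market equilibrium (private): 36.50 + 3.43Q = 259.79 - 0.23Q → Q_m = 61.0082.
Total external benefit = MEB × Q_m = 24.10 × 61.0082 = 1470.2976.

1470.30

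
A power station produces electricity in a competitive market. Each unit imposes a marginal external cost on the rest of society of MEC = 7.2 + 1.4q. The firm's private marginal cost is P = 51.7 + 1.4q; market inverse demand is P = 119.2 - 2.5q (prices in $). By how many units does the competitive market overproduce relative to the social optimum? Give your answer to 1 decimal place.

Market equilibrium (private): 51.7 + 1.4q = 119.2 - 2.5q → q_m = 17.3077.
Social marginal cost = private MC + MEC = 58.9 + 2.8q.
Set SMC = demand: 58.9 + 2.8q = 119.2 - 2.5q → q* = 11.3774.
Gap = |17.3077 − 11.3774| = 5.9303.

5.9 units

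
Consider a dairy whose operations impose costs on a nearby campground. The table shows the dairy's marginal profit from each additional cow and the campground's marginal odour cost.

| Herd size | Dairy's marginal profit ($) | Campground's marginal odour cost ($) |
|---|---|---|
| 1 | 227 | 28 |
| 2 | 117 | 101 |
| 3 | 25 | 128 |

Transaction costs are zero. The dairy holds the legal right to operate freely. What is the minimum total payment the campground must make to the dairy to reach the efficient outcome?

$25

Left alone the dairy would choose level 3 (marginal profit stays positive).
Efficient level: k* = 2 (marginal profit ≥ marginal odour cost through 2).
The campground must at least cover the dairy's forgone profit from cutting 3→2: 25 = 25.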